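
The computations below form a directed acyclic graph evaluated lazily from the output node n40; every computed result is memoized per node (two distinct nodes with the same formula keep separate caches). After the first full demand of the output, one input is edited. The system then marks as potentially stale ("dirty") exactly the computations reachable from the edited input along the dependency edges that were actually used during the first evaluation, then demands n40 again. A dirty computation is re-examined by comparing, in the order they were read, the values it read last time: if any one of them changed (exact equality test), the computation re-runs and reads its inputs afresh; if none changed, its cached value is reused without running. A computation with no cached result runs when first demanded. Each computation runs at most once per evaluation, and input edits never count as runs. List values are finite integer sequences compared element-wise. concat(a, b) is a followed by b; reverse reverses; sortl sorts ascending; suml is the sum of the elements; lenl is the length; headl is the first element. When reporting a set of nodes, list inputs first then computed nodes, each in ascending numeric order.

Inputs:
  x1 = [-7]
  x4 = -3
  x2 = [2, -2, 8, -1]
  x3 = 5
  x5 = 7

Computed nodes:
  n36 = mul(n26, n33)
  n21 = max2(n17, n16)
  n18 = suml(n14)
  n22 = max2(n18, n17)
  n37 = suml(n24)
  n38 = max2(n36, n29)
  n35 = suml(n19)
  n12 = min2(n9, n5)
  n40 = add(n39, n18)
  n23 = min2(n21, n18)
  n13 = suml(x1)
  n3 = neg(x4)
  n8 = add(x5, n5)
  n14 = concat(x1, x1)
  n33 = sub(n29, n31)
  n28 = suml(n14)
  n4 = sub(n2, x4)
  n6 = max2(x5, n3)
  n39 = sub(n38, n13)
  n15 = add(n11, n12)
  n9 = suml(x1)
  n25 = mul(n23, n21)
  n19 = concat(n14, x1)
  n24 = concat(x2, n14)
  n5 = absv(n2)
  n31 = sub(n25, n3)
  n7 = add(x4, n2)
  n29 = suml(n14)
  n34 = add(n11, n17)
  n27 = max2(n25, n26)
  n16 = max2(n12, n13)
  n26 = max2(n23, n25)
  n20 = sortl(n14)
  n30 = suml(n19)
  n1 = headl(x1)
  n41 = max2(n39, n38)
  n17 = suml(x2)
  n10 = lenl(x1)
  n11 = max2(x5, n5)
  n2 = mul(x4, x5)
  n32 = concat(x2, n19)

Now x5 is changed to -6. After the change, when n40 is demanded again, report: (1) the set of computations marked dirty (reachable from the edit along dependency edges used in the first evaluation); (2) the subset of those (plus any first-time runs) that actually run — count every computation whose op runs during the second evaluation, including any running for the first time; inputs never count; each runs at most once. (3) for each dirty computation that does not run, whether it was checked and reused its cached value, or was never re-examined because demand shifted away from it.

First demand of the output computes:
  n2 = mul(-3, 7) = -21
  n3 = neg(-3) = 3
  n5 = absv(-21) = 21
  n9 = suml([-7]) = -7
  n12 = min2(-7, 21) = -7
  n13 = suml([-7]) = -7
  n14 = concat([-7], [-7]) = [-7, -7]
  n16 = max2(-7, -7) = -7
  n17 = suml([2, -2, 8, -1]) = 7
  n18 = suml([-7, -7]) = -14
  n21 = max2(7, -7) = 7
  n23 = min2(7, -14) = -14
  n25 = mul(-14, 7) = -98
  n26 = max2(-14, -98) = -14
  n29 = suml([-7, -7]) = -14
  n31 = sub(-98, 3) = -101
  n33 = sub(-14, -101) = 87
  n36 = mul(-14, 87) = -1218
  n38 = max2(-1218, -14) = -14
  n39 = sub(-14, -7) = -7
  n40 = add(-7, -14) = -21

After the edit, cleaning proceeds:
  n2: a read changed (x5 7->-6) — executes, giving 18.
  n5: a read changed (n2 -21->18) — executes, giving 18.
  n12: a read changed (n5 21->18) — executes, giving -7 — identical to its old value.
  n16: dirty, but its reads are unchanged (n12 unchanged, n13 unchanged); cached -7 stands.
  n21: dirty, but its reads are unchanged (n17 unchanged, n16 unchanged); cached 7 stands.
  n23: dirty, but its reads are unchanged (n21 unchanged, n18 unchanged); cached -14 stands.
  n25: dirty, but its reads are unchanged (n23 unchanged, n21 unchanged); cached -98 stands.
  n26: dirty, but its reads are unchanged (n23 unchanged, n25 unchanged); cached -14 stands.
  n31: dirty, but its reads are unchanged (n25 unchanged, n3 unchanged); cached -101 stands.
  n33: dirty, but its reads are unchanged (n29 unchanged, n31 unchanged); cached 87 stands.
  n36: dirty, but its reads are unchanged (n26 unchanged, n33 unchanged); cached -1218 stands.
  n38: dirty, but its reads are unchanged (n36 unchanged, n29 unchanged); cached -14 stands.
  n39: dirty, but its reads are unchanged (n38 unchanged, n13 unchanged); cached -7 stands.
  n40: dirty, but its reads are unchanged (n39 unchanged, n18 unchanged); cached -21 stands.

Note the absorption at n12: it re-runs yet its value is the same, leaving the output's value untouched.

The edit dirties: n2, n5, n12, n16, n21, n23, n25, n26, n31, n33, n36, n38, n39, n40.
3 computations run: n2, n5, n12.
Cache hits after checking: n16, n21, n23, n25, n26, n31, n33, n36, n38, n39, n40.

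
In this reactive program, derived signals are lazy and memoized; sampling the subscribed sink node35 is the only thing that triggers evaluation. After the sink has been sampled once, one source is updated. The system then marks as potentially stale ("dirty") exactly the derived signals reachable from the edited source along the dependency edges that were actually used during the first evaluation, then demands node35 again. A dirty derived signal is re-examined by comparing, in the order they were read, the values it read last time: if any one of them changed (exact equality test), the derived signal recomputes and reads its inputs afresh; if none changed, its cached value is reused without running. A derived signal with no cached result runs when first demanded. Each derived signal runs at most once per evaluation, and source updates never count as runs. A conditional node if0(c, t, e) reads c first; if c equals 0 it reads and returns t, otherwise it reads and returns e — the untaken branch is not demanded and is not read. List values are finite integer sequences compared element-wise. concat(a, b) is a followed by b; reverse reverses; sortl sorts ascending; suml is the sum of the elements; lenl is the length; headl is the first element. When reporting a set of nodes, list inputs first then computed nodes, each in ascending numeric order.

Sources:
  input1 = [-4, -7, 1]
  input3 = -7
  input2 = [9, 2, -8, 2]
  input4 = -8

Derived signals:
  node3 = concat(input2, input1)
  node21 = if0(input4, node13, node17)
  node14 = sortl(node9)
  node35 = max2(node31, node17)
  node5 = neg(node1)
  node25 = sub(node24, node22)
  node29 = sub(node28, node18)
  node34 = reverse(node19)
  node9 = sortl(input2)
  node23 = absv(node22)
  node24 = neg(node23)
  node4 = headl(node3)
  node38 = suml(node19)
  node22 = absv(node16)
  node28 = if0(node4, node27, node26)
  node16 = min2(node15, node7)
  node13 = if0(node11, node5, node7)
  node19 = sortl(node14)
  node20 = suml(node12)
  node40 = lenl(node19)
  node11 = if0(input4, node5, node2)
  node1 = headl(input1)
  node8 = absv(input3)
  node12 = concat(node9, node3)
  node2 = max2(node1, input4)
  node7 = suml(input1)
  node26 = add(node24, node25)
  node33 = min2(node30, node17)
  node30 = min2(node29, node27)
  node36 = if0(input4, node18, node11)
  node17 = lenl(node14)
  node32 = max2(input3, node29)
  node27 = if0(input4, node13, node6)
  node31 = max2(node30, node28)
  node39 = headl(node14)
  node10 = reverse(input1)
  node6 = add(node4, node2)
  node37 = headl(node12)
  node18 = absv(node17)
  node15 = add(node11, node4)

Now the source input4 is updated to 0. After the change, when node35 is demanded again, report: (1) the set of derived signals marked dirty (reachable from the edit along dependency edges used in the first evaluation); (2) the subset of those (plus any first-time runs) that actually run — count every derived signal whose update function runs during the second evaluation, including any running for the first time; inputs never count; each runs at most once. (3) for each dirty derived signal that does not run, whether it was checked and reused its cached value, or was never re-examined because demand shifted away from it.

First demand of the output computes:
  node1 = headl([-4, -7, 1]) = -4
  node2 = max2(-4, -8) = -4
  node3 = concat([9, 2, -8, 2], [-4, -7, 1]) = [9, 2, -8, 2, -4, -7, 1]
  node4 = headl([9, 2, -8, 2, -4, -7, 1]) = 9
  node6 = add(9, -4) = 5
  node7 = suml([-4, -7, 1]) = -10
  node9 = sortl([9, 2, -8, 2]) = [-8, 2, 2, 9]
  node11 = if0(input4=-8 -> else branch node2) = -4
  node14 = sortl([-8, 2, 2, 9]) = [-8, 2, 2, 9]
  node15 = add(-4, 9) = 5
  node16 = min2(5, -10) = -10
  node17 = lenl([-8, 2, 2, 9]) = 4
  node18 = absv(4) = 4
  node22 = absv(-10) = 10
  node23 = absv(10) = 10
  node24 = neg(10) = -10
  node25 = sub(-10, 10) = -20
  node26 = add(-10, -20) = -30
  node27 = if0(input4=-8 -> else branch node6) = 5
  node28 = if0(node4=9 -> else branch node26) = -30
  node29 = sub(-30, 4) = -34
  node30 = min2(-34, 5) = -34
  node31 = max2(-34, -30) = -30
  node35 = max2(-30, 4) = 4

After the edit, cleaning proceeds:
  node2: stays stale; no demand reaches it after the flip.
  node5: had never run; runs now, result 4.
  node6: stays stale; no demand reaches it after the flip.
  node11: a read changed (input4 -8->0) — executes, giving 4.
  node13: had never run; runs now, result -10.
  node15: a read changed (node11 -4->4) — executes, giving 13.
  node16: a read changed (node15 5->13) — executes, giving -10 — identical to its old value.
  node22: dirty, but its reads are unchanged (node16 unchanged); cached 10 stands.
  node23: dirty, but its reads are unchanged (node22 unchanged); cached 10 stands.
  node24: dirty, but its reads are unchanged (node23 unchanged); cached -10 stands.
  node25: dirty, but its reads are unchanged (node24 unchanged, node22 unchanged); cached -20 stands.
  node26: dirty, but its reads are unchanged (node24 unchanged, node25 unchanged); cached -30 stands.
  node27: a read changed (input4 -8->0) — executes, giving -10.
  node28: dirty, but its reads are unchanged (node4 unchanged, node26 unchanged); cached -30 stands.
  node29: dirty, but its reads are unchanged (node28 unchanged, node18 unchanged); cached -34 stands.
  node30: a read changed (node27 5->-10) — executes, giving -34 — identical to its old value.
  node31: dirty, but its reads are unchanged (node30 unchanged, node28 unchanged); cached -30 stands.
  node35: dirty, but its reads are unchanged (node31 unchanged, node17 unchanged); cached 4 stands.

Note the branch switch — demand abandons node2, node6, which are never re-examined.

The edit dirties: node2, node6, node11, node15, node16, node22, node23, node24, node25, node26, node27, node28, node29, node30, node31, node35.
7 derived signals run: node5, node11, node13, node15, node16, node27, node30.
Cache hits after checking: node22, node23, node24, node25, node26, node28, node29, node31, node35.
Unvisited dirty nodes (no longer demanded): node2, node6.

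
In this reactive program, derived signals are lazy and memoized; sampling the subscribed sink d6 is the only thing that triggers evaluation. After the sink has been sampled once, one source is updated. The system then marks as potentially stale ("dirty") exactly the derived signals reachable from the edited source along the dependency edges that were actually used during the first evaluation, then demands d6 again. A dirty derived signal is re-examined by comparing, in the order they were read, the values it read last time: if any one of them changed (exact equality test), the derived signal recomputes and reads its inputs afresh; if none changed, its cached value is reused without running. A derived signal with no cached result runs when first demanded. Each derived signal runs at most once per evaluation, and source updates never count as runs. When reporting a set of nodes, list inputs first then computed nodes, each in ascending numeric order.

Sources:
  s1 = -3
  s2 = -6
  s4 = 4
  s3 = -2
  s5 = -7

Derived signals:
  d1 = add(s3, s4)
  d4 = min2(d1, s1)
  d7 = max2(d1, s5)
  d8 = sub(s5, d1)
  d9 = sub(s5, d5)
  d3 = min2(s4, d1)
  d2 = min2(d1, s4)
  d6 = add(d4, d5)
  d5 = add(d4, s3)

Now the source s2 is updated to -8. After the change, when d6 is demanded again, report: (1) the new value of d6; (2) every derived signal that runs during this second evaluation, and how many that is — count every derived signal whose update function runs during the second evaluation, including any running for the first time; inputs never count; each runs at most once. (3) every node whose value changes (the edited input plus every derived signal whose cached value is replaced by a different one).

First demand of the output computes:
  d1 = add(-2, 4) = 2
  d4 = min2(2, -3) = -3
  d5 = add(-3, -2) = -5
  d6 = add(-3, -5) = -8

After the edit, cleaning proceeds:
  no node depends on s2 at all; the second demand re-runs nothing.

Note the shortcut — nothing in the graph depends on s2 at all, so no recomputation happens.

Demanding d6 again yields -8.
0 derived signals run: none.
The nodes whose values change: s2.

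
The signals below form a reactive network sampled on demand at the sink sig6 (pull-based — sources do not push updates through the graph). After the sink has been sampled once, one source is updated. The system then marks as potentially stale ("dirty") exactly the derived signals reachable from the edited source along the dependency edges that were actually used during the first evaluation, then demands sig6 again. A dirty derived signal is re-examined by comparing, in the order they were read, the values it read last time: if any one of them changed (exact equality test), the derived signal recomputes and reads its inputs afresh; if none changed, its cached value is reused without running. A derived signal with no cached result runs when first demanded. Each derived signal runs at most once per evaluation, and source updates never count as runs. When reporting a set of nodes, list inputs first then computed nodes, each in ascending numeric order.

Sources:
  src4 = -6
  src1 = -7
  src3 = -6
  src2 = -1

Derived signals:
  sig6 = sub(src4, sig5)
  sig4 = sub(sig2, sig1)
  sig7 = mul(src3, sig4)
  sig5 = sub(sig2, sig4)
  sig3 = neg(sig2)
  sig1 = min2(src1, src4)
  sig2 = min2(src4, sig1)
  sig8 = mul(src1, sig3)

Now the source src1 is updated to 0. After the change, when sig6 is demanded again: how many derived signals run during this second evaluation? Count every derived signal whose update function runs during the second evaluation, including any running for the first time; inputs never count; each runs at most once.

Run set: sig1, sig2, sig4, sig5, sig6 (5 run).

Initial pass — values computed on the first demand:
  sig1 = min2(-7, -6) = -7
  sig2 = min2(-6, -7) = -7
  sig4 = sub(-7, -7) = 0
  sig5 = sub(-7, 0) = -7
  sig6 = sub(-6, -7) = 1

Second demand — change propagation:
  sig1: re-runs because src1 -7->0; new result -6.
  sig2: re-runs because sig1 -7->-6; new result -6.
  sig4: re-runs because sig2 -7->-6; sig1 -7->-6; new result 0 (unchanged).
  sig5: re-runs because sig2 -7->-6; new result -6.
  sig6: re-runs because sig5 -7->-6; new result 0.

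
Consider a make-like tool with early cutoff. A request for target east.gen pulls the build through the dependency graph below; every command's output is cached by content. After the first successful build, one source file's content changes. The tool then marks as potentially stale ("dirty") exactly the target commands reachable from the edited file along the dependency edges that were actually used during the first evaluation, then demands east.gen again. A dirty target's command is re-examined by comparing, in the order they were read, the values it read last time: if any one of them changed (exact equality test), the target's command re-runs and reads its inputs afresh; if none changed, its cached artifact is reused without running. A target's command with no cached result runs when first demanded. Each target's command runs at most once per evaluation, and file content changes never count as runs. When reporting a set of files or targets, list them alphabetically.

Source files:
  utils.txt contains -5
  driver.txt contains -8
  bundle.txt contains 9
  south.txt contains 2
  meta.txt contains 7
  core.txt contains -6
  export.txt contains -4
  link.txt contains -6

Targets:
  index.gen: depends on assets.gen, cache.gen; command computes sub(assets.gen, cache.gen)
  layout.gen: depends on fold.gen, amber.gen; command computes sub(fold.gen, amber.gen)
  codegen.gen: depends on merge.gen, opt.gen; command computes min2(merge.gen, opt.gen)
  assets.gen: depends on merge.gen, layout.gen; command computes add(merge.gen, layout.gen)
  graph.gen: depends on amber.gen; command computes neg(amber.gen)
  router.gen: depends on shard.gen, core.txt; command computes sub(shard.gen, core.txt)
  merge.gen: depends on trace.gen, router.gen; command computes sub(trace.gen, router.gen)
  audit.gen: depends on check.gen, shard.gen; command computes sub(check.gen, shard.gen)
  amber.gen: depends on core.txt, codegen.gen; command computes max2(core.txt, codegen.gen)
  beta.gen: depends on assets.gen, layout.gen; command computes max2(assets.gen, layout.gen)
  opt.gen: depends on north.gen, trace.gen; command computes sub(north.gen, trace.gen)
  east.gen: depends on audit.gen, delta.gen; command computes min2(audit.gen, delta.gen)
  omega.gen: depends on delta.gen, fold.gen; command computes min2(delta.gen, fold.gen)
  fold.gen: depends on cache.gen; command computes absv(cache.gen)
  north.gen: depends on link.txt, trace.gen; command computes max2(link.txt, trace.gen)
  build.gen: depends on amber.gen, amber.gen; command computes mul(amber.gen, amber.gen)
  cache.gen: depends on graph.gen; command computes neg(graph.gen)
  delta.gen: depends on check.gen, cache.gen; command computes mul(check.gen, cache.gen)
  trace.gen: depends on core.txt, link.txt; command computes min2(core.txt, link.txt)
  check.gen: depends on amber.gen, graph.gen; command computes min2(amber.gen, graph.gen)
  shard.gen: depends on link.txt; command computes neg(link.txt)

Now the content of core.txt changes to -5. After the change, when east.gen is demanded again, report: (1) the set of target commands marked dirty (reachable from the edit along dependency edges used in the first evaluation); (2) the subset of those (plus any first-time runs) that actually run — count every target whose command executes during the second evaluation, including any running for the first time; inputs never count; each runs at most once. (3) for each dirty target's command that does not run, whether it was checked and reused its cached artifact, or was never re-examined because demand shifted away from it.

The edit dirties: amber.gen, audit.gen, cache.gen, check.gen, codegen.gen, delta.gen, east.gen, graph.gen, merge.gen, north.gen, opt.gen, router.gen, trace.gen.
11 target commands run: amber.gen, audit.gen, cache.gen, check.gen, codegen.gen, delta.gen, east.gen, graph.gen, merge.gen, router.gen, trace.gen.
Cache hits after checking: north.gen, opt.gen.
Note where the cutoff bites: north.gen is checked, finds nothing changed, and keeps its cache.

First demand of the output computes:
  shard.gen = neg(-6) = 6
  router.gen = sub(6, -6) = 12
  trace.gen = min2(-6, -6) = -6
  merge.gen = sub(-6, 12) = -18
  north.gen = max2(-6, -6) = -6
  opt.gen = sub(-6, -6) = 0
  codegen.gen = min2(-18, 0) = -18
  amber.gen = max2(-6, -18) = -6
  graph.gen = neg(-6) = 6
  cache.gen = neg(6) = -6
  check.gen = min2(-6, 6) = -6
  audit.gen = sub(-6, 6) = -12
  delta.gen = mul(-6, -6) = 36
  east.gen = min2(-12, 36) = -12

After the edit, cleaning proceeds:
  router.gen: a read changed (core.txt -6->-5) — executes, giving 11.
  trace.gen: a read changed (core.txt -6->-5) — executes, giving -6 — identical to its old value.
  merge.gen: a read changed (router.gen 12->11) — executes, giving -17.
  north.gen: dirty, but its reads are unchanged (link.txt unchanged, trace.gen unchanged); cached -6 stands.
  opt.gen: dirty, but its reads are unchanged (north.gen unchanged, trace.gen unchanged); cached 0 stands.
  codegen.gen: a read changed (merge.gen -18->-17) — executes, giving -17.
  amber.gen: a read changed (core.txt -6->-5; codegen.gen -18->-17) — executes, giving -5.
  graph.gen: a read changed (amber.gen -6->-5) — executes, giving 5.
  cache.gen: a read changed (graph.gen 6->5) — executes, giving -5.
  check.gen: a read changed (amber.gen -6->-5; graph.gen 6->5) — executes, giving -5.
  audit.gen: a read changed (check.gen -6->-5) — executes, giving -11.
  delta.gen: a read changed (check.gen -6->-5; cache.gen -6->-5) — executes, giving 25.
  east.gen: a read changed (audit.gen -12->-11; delta.gen 36->25) — executes, giving -11.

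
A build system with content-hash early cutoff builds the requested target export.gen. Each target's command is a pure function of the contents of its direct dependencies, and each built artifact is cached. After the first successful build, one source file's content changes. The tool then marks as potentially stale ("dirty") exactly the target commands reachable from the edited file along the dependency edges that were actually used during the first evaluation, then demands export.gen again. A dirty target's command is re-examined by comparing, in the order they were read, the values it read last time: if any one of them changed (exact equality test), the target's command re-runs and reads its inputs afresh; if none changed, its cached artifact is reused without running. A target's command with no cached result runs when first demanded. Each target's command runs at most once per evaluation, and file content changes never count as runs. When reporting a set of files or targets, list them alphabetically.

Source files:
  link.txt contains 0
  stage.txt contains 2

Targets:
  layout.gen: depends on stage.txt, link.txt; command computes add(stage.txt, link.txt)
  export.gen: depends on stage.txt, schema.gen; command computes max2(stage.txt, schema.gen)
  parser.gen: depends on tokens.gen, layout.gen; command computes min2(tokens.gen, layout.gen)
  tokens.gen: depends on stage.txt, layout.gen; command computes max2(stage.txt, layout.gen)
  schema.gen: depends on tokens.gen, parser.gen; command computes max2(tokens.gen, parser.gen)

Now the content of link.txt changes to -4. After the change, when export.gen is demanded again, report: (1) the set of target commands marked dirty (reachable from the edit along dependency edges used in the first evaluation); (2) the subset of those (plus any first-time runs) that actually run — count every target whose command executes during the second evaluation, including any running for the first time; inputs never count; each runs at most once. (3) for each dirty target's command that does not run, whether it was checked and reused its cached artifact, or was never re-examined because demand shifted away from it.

First evaluation (everything demanded from the output):
  layout.gen = add(2, 0) = 2
  tokens.gen = max2(2, 2) = 2
  parser.gen = min2(2, 2) = 2
  schema.gen = max2(2, 2) = 2
  export.gen = max2(2, 2) = 2

Propagation after the edit:
  layout.gen: runs — link.txt 0->-4; result -2.
  tokens.gen: runs — layout.gen 2->-2; result 2 (same value as before).
  parser.gen: runs — layout.gen 2->-2; result -2.
  schema.gen: runs — parser.gen 2->-2; result 2 (same value as before).
  export.gen: checked — values it read are unchanged (stage.txt unchanged, schema.gen unchanged); reused cached 2 without running.

Key observation: the cutoff stops propagation at export.gen — its inputs' values are unchanged, so it reuses its cache.

Marked dirty: export.gen, layout.gen, parser.gen, schema.gen, tokens.gen.
Target commands that run: layout.gen, parser.gen, schema.gen, tokens.gen — 4 in total.
Checked but reused from cache: export.gen.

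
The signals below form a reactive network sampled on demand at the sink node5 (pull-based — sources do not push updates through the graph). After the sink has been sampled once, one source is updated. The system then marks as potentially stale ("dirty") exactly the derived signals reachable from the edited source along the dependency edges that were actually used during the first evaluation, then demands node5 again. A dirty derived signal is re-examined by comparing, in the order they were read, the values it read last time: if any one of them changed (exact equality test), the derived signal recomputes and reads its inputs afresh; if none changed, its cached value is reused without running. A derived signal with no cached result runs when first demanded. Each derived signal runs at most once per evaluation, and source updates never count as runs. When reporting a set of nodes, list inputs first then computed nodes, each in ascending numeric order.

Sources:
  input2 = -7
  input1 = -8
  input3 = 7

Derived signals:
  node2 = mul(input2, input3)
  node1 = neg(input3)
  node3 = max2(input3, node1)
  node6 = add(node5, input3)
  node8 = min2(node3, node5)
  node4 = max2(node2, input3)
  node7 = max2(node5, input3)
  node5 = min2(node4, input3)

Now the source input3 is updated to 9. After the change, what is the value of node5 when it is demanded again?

node5 now evaluates to 9.

Initial pass — values computed on the first demand:
  node2 = mul(-7, 7) = -49
  node4 = max2(-49, 7) = 7
  node5 = min2(7, 7) = 7

Second demand — change propagation:
  node2: re-runs because input3 7->9; new result -63.
  node4: re-runs because node2 -49->-63; input3 7->9; new result 9.
  node5: re-runs because node4 7->9; input3 7->9; new result 9.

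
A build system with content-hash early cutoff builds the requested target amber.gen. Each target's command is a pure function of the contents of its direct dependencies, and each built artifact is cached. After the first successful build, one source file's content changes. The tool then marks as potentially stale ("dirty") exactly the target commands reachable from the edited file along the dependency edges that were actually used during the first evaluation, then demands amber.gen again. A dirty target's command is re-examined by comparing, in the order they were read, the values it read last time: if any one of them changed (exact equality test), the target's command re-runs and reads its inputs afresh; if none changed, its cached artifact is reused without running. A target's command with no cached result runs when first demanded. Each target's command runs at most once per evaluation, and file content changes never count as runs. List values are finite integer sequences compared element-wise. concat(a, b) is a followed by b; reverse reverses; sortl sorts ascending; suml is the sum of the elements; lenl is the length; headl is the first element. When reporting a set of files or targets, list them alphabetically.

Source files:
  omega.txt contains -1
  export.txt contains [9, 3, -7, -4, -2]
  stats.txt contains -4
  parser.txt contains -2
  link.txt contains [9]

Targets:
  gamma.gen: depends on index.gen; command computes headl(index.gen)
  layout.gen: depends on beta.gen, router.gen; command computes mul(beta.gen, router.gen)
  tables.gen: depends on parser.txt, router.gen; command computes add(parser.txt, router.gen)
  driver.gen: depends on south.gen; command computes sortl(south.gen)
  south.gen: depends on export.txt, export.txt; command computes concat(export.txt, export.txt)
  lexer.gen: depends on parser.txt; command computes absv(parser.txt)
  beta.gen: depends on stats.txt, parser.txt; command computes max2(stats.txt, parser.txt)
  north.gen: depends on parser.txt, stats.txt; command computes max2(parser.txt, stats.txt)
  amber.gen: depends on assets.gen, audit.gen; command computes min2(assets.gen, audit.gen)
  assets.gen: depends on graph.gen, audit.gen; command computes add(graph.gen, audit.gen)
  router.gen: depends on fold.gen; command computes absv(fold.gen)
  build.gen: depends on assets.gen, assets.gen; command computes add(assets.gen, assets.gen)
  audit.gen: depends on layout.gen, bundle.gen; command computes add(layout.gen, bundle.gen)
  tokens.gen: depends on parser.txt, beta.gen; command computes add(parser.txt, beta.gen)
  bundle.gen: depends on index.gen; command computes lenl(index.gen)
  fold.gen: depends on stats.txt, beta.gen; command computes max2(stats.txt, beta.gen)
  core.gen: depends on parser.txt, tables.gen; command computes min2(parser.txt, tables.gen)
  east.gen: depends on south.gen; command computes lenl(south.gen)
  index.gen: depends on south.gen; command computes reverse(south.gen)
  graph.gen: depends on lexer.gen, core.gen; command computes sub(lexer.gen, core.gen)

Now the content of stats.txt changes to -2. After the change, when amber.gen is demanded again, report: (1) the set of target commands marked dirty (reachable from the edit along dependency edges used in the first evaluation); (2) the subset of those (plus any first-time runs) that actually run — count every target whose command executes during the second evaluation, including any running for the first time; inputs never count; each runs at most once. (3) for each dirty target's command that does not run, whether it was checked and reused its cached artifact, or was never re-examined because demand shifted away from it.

Marked dirty: amber.gen, assets.gen, audit.gen, beta.gen, core.gen, fold.gen, graph.gen, layout.gen, router.gen, tables.gen.
Target commands that run: beta.gen, fold.gen — 2 in total.
Checked but reused from cache: amber.gen, assets.gen, audit.gen, core.gen, graph.gen, layout.gen, router.gen, tables.gen.
Key observation: the cutoff stops propagation at router.gen — its inputs' values are unchanged, so it reuses its cache.

First evaluation (everything demanded from the output):
  beta.gen = max2(-4, -2) = -2
  fold.gen = max2(-4, -2) = -2
  lexer.gen = absv(-2) = 2
  router.gen = absv(-2) = 2
  layout.gen = mul(-2, 2) = -4
  south.gen = concat([9, 3, -7, -4, -2], [9, 3, -7, -4, -2]) = [9, 3, -7, -4, -2, 9, 3, -7, -4, -2]
  index.gen = reverse([9, 3, -7, -4, -2, 9, 3, -7, -4, -2]) = [-2, -4, -7, 3, 9, -2, -4, -7, 3, 9]
  bundle.gen = lenl([-2, -4, -7, 3, 9, -2, -4, -7, 3, 9]) = 10
  audit.gen = add(-4, 10) = 6
  tables.gen = add(-2, 2) = 0
  core.gen = min2(-2, 0) = -2
  graph.gen = sub(2, -2) = 4
  assets.gen = add(4, 6) = 10
  amber.gen = min2(10, 6) = 6

Propagation after the edit:
  beta.gen: runs — stats.txt -4->-2; result -2 (same value as before).
  fold.gen: runs — stats.txt -4->-2; result -2 (same value as before).
  router.gen: checked — values it read are unchanged (fold.gen unchanged); reused cached 2 without running.
  layout.gen: checked — values it read are unchanged (beta.gen unchanged, router.gen unchanged); reused cached -4 without running.
  audit.gen: checked — values it read are unchanged (layout.gen unchanged, bundle.gen unchanged); reused cached 6 without running.
  tables.gen: checked — values it read are unchanged (parser.txt unchanged, router.gen unchanged); reused cached 0 without running.
  core.gen: checked — values it read are unchanged (parser.txt unchanged, tables.gen unchanged); reused cached -2 without running.
  graph.gen: checked — values it read are unchanged (lexer.gen unchanged, core.gen unchanged); reused cached 4 without running.
  assets.gen: checked — values it read are unchanged (graph.gen unchanged, audit.gen unchanged); reused cached 10 without running.
  amber.gen: checked — values it read are unchanged (assets.gen unchanged, audit.gen unchanged); reused cached 6 without running.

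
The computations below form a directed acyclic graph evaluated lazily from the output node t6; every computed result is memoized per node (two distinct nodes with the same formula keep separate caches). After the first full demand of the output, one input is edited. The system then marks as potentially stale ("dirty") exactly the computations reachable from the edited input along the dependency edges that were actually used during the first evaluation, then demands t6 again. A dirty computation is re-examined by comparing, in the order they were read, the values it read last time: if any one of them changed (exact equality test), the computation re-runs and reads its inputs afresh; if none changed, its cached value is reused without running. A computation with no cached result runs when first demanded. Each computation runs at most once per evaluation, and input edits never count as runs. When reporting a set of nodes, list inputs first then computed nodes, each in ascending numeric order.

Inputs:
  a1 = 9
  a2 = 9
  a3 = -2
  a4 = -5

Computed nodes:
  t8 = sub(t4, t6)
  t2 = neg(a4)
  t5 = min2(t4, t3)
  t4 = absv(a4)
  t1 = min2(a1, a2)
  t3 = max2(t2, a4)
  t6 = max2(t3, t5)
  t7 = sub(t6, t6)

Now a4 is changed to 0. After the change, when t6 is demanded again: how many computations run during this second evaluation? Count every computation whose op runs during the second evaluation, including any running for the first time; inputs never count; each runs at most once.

5 computations run: t2, t3, t4, t5, t6.

First demand of the output computes:
  t2 = neg(-5) = 5
  t3 = max2(5, -5) = 5
  t4 = absv(-5) = 5
  t5 = min2(5, 5) = 5
  t6 = max2(5, 5) = 5

After the edit, cleaning proceeds:
  t2: a read changed (a4 -5->0) — executes, giving 0.
  t3: a read changed (t2 5->0; a4 -5->0) — executes, giving 0.
  t4: a read changed (a4 -5->0) — executes, giving 0.
  t5: a read changed (t4 5->0; t3 5->0) — executes, giving 0.
  t6: a read changed (t3 5->0; t5 5->0) — executes, giving 0.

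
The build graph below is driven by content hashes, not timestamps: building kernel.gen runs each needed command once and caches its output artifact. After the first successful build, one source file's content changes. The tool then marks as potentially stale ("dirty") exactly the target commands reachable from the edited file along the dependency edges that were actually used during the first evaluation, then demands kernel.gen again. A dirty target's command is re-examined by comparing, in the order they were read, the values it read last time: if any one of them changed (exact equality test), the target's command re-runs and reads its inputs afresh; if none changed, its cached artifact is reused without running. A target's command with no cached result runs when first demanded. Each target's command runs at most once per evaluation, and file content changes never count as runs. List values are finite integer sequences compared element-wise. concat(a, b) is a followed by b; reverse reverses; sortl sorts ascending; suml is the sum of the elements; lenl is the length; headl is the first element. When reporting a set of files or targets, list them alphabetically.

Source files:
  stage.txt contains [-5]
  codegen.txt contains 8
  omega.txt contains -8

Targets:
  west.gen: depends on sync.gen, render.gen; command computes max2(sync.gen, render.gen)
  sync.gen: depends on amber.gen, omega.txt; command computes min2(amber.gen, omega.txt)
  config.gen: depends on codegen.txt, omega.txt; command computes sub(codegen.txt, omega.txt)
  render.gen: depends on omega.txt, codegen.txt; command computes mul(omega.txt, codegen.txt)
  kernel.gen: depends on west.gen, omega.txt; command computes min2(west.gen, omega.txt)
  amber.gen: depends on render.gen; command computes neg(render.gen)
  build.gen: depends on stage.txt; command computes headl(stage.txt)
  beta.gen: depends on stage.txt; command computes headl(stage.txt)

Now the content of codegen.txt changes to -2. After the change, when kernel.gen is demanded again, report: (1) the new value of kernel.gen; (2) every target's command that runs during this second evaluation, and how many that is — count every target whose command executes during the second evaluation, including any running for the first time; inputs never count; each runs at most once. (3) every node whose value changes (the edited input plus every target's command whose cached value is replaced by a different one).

Initial pass — values computed on the first demand:
  render.gen = mul(-8, 8) = -64
  amber.gen = neg(-64) = 64
  sync.gen = min2(64, -8) = -8
  west.gen = max2(-8, -64) = -8
  kernel.gen = min2(-8, -8) = -8

Second demand — change propagation:
  render.gen: re-runs because codegen.txt 8->-2; new result 16.
  amber.gen: re-runs because render.gen -64->16; new result -16.
  sync.gen: re-runs because amber.gen 64->-16; new result -16.
  west.gen: re-runs because sync.gen -8->-16; render.gen -64->16; new result 16.
  kernel.gen: re-runs because west.gen -8->16; new result -8 (unchanged).

kernel.gen now evaluates to -8.
Run set: amber.gen, kernel.gen, render.gen, sync.gen, west.gen (5 run).
Changed values: amber.gen, codegen.txt, render.gen, sync.gen, west.gen.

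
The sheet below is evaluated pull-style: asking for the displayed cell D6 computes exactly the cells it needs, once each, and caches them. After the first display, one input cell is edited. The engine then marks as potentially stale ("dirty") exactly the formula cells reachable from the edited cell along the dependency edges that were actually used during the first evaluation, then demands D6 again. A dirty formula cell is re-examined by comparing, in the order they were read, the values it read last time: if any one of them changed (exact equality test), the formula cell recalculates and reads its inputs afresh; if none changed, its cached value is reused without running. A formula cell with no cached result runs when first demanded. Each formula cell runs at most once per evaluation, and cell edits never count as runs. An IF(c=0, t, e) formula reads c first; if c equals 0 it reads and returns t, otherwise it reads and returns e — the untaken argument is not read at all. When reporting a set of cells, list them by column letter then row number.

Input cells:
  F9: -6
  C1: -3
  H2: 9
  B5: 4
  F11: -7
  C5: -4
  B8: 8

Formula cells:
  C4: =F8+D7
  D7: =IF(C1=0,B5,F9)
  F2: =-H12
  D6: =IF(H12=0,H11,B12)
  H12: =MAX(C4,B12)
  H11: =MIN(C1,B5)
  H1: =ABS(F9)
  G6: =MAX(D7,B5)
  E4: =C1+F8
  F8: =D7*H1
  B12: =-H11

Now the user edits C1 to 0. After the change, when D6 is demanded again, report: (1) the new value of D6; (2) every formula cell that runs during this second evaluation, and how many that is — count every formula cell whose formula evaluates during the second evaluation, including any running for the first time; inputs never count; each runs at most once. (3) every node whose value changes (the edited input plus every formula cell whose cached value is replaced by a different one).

Demanding D6 again yields 0.
7 formula cells run: B12, C4, D6, D7, F8, H11, H12.
The nodes whose values change: B12, C1, C4, D6, D7, F8, H11, H12.

First demand of the output computes:
  D7 = IF(C1=0: C1=-3 -> else branch F9) = -6
  H1 = ABS(-6) = 6
  F8 = -6 * 6 = -36
  C4 = -36 + -6 = -42
  H11 = MIN(-3, 4) = -3
  B12 = -(-3) = 3
  H12 = MAX(-42, 3) = 3
  D6 = IF(H12=0: H12=3 -> else branch B12) = 3

After the edit, cleaning proceeds:
  D7: a read changed (C1 -3->0) — executes, giving 4.
  F8: a read changed (D7 -6->4) — executes, giving 24.
  C4: a read changed (F8 -36->24; D7 -6->4) — executes, giving 28.
  H11: a read changed (C1 -3->0) — executes, giving 0.
  B12: a read changed (H11 -3->0) — executes, giving 0.
  H12: a read changed (C4 -42->28; B12 3->0) — executes, giving 28.
  D6: a read changed (H12 3->28; B12 3->0) — executes, giving 0.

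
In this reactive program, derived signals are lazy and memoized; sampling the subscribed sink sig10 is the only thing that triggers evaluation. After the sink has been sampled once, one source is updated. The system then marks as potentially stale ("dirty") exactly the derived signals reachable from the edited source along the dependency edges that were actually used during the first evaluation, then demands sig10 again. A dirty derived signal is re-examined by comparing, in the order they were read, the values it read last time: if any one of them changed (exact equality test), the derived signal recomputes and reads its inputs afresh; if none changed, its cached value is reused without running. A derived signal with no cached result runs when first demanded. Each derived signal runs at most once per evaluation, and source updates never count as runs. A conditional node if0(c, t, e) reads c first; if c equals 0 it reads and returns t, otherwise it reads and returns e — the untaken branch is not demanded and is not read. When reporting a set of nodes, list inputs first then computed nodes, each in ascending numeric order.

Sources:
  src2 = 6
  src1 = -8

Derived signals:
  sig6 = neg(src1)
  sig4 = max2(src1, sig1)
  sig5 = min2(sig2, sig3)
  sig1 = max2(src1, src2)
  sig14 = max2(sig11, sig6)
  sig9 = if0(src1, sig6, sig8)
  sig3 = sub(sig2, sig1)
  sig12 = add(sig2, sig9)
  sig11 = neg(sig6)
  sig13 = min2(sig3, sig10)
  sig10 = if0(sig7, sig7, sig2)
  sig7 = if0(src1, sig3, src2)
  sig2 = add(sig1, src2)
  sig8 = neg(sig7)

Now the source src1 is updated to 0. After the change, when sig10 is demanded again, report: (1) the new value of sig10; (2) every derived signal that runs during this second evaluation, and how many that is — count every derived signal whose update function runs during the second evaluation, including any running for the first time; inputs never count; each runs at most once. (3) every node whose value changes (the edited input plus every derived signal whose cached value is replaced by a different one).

Demanding sig10 again yields 12.
3 derived signals run: sig1, sig3, sig7.
The nodes whose values change: src1.
Note the branch switch — sig3 had no cache and runs now for the first time.

First demand of the output computes:
  sig1 = max2(-8, 6) = 6
  sig2 = add(6, 6) = 12
  sig7 = if0(src1=-8 -> else branch src2) = 6
  sig10 = if0(sig7=6 -> else branch sig2) = 12

After the edit, cleaning proceeds:
  sig1: a read changed (src1 -8->0) — executes, giving 6 — identical to its old value.
  sig2: dirty, but its reads are unchanged (sig1 unchanged, src2 unchanged); cached 12 stands.
  sig3: had never run; runs now, result 6.
  sig7: a read changed (src1 -8->0) — executes, giving 6 — identical to its old value.
  sig10: dirty, but its reads are unchanged (sig7 unchanged, sig2 unchanged); cached 12 stands.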